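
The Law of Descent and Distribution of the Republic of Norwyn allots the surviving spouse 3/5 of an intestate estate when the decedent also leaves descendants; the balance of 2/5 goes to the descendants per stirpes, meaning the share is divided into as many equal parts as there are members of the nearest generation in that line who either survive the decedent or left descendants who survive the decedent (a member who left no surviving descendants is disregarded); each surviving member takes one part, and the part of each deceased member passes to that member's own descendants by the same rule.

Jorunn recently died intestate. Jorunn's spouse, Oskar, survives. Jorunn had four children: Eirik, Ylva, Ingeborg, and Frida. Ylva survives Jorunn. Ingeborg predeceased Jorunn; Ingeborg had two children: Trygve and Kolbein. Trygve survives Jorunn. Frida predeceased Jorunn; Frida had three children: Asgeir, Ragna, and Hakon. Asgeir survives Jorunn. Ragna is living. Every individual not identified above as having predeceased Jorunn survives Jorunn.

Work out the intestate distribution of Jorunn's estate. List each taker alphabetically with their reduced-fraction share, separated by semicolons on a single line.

Asgeir 1/30; Eirik 1/10; Hakon 1/30; Kolbein 1/20; Oskar 3/5; Ragna 1/30; Trygve 1/20; Ylva 1/10

Oskar, as surviving spouse, takes 3/5.
The remaining 2/5 passes to Jorunn's descendants per stirpes.
The 2/5 is divided into 4 equal shares of 1/10 among Eirik, Ylva, Ingeborg, Frida.
Eirik is living and takes 1/10.
Ylva is living and takes 1/10.
Ingeborg predeceased; the 1/10 allotted to Ingeborg's branch passes to Ingeborg's issue by representation.
The 1/10 is divided into 2 equal shares of 1/20 among Trygve, Kolbein.
Trygve is living and takes 1/20.
Kolbein is living and takes 1/20.
Frida predeceased; the 1/10 allotted to Frida's branch passes to Frida's issue by representation.
The 1/10 is divided into 3 equal shares of 1/30 among Asgeir, Ragna, Hakon.
Asgeir is living and takes 1/30.
Ragna is living and takes 1/30.
Hakon is living and takes 1/30.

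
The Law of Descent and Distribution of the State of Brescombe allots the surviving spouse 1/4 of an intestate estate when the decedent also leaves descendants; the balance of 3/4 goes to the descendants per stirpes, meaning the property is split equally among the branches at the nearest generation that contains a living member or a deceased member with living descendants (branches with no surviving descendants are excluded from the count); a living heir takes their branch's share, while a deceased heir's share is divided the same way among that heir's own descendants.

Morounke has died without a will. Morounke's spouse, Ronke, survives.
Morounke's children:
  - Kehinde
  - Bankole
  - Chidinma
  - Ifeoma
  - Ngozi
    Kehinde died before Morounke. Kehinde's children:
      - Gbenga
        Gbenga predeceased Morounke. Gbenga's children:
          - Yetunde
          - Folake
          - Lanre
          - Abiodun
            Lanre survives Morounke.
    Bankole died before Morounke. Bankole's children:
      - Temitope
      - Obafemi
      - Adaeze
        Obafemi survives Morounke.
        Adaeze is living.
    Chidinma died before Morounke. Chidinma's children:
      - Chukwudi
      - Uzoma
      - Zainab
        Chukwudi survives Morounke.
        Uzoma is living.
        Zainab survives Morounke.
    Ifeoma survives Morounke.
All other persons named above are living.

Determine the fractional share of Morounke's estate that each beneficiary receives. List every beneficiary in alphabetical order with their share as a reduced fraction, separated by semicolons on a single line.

Abiodun 3/80; Adaeze 1/20; Chukwudi 1/20; Folake 3/80; Ifeoma 3/20; Lanre 3/80; Ngozi 3/20; Obafemi 1/20; Ronke 1/4; Temitope 1/20; Uzoma 1/20; Yetunde 3/80; Zainab 1/20

Ronke, as surviving spouse, takes 1/4.
The remaining 3/4 passes to Morounke's descendants per stirpes.
The 3/4 is divided into 5 equal shares of 3/20 among Kehinde, Bankole, Chidinma, Ifeoma, Ngozi.
Kehinde predeceased; the 3/20 allotted to Kehinde's branch passes to Kehinde's issue by representation.
Gbenga's line is the sole branch at this level, so the full 3/20 passes to Gbenga's issue by representation.
The 3/20 is divided into 4 equal shares of 3/80 among Yetunde, Folake, Lanre, Abiodun.
Yetunde is living and takes 3/80.
Folake is living and takes 3/80.
Lanre is living and takes 3/80.
Abiodun is living and takes 3/80.
Bankole predeceased; the 3/20 allotted to Bankole's branch passes to Bankole's issue by representation.
The 3/20 is divided into 3 equal shares of 1/20 among Temitope, Obafemi, Adaeze.
Temitope is living and takes 1/20.
Obafemi is living and takes 1/20.
Adaeze is living and takes 1/20.
Chidinma predeceased; the 3/20 allotted to Chidinma's branch passes to Chidinma's issue by representation.
The 3/20 is divided into 3 equal shares of 1/20 among Chukwudi, Uzoma, Zainab.
Chukwudi is living and takes 1/20.
Uzoma is living and takes 1/20.
Zainab is living and takes 1/20.
Ifeoma is living and takes 3/20.
Ngozi is living and takes 3/20.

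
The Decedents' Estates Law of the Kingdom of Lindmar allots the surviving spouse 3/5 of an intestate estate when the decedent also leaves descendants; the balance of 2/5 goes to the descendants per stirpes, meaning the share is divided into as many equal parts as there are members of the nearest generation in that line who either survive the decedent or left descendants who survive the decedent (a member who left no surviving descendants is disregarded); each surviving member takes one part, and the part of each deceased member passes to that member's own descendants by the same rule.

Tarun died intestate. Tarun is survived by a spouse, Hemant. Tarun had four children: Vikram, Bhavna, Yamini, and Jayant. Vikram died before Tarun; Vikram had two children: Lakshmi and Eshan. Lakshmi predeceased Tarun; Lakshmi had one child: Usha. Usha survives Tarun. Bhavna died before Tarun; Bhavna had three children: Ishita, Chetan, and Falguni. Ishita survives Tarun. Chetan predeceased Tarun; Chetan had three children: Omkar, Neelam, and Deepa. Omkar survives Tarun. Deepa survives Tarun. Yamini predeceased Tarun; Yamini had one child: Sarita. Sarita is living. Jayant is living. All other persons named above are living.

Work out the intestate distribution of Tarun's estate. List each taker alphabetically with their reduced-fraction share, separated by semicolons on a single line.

Hemant, as surviving spouse, takes 3/5.
The remaining 2/5 passes to Tarun's descendants per stirpes.
The 2/5 is divided into 4 equal shares of 1/10 among Vikram, Bhavna, Yamini, Jayant.
Vikram predeceased; the 1/10 allotted to Vikram's branch passes to Vikram's issue by representation.
The 1/10 is divided into 2 equal shares of 1/20 among Lakshmi, Eshan.
Lakshmi predeceased; the 1/20 allotted to Lakshmi's branch passes to Lakshmi's issue by representation.
Usha is the sole taker at this level and receives the full 1/20.
Eshan is living and takes 1/20.
Bhavna predeceased; the 1/10 allotted to Bhavna's branch passes to Bhavna's issue by representation.
The 1/10 is divided into 3 equal shares of 1/30 among Ishita, Chetan, Falguni.
Ishita is living and takes 1/30.
Chetan predeceased; the 1/30 allotted to Chetan's branch passes to Chetan's issue by representation.
The 1/30 is divided into 3 equal shares of 1/90 among Omkar, Neelam, Deepa.
Omkar is living and takes 1/90.
Neelam is living and takes 1/90.
Deepa is living and takes 1/90.
Falguni is living and takes 1/30.
Yamini predeceased; the 1/10 allotted to Yamini's branch passes to Yamini's issue by representation.
Sarita is the sole taker at this level and receives the full 1/10.
Jayant is living and takes 1/10.

Deepa 1/90; Eshan 1/20; Falguni 1/30; Hemant 3/5; Ishita 1/30; Jayant 1/10; Neelam 1/90; Omkar 1/90; Sarita 1/10; Usha 1/20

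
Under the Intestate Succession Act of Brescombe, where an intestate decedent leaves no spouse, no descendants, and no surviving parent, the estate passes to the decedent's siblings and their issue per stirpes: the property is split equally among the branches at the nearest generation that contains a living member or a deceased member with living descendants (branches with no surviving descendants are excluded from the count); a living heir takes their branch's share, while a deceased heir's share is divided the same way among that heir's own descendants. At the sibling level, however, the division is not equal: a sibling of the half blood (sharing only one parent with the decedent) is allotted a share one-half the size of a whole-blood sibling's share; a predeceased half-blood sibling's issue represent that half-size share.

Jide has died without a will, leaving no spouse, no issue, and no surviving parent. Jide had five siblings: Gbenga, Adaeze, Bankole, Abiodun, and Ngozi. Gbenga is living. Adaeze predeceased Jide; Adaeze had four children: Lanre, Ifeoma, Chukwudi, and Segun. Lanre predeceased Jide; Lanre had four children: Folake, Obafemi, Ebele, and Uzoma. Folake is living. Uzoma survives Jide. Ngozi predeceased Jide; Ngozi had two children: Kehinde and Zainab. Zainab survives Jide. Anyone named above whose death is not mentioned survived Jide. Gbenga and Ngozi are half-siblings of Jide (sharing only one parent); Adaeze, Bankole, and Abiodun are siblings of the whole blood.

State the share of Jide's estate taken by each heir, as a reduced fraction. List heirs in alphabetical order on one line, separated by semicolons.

Abiodun 1/4; Bankole 1/4; Chukwudi 1/16; Ebele 1/64; Folake 1/64; Gbenga 1/8; Ifeoma 1/16; Kehinde 1/16; Obafemi 1/64; Segun 1/16; Uzoma 1/64; Zainab 1/16

No spouse, descendants, or parent survives, so the estate passes to Jide's siblings per stirpes.
Half-blood siblings count for one-half the weight of whole-blood siblings at the initial division.
Dividing 1 in proportion to weights (total weight 4): Gbenga (weight 1/2) → 1/8; Adaeze (weight 1) → 1/4; Bankole (weight 1) → 1/4; Abiodun (weight 1) → 1/4; Ngozi (weight 1/2) → 1/8.
Gbenga is living and takes 1/8.
Adaeze predeceased; the 1/4 allotted to Adaeze's branch passes to Adaeze's issue by representation.
The 1/4 is divided into 4 equal shares of 1/16 among Lanre, Ifeoma, Chukwudi, Segun.
Lanre predeceased; the 1/16 allotted to Lanre's branch passes to Lanre's issue by representation.
The 1/16 is divided into 4 equal shares of 1/64 among Folake, Obafemi, Ebele, Uzoma.
Folake is living and takes 1/64.
Obafemi is living and takes 1/64.
Ebele is living and takes 1/64.
Uzoma is living and takes 1/64.
Ifeoma is living and takes 1/16.
Chukwudi is living and takes 1/16.
Segun is living and takes 1/16.
Bankole is living and takes 1/4.
Abiodun is living and takes 1/4.
Ngozi predeceased; the 1/8 allotted to Ngozi's branch passes to Ngozi's issue by representation.
The 1/8 is divided into 2 equal shares of 1/16 among Kehinde, Zainab.
Kehinde is living and takes 1/16.
Zainab is living and takes 1/16.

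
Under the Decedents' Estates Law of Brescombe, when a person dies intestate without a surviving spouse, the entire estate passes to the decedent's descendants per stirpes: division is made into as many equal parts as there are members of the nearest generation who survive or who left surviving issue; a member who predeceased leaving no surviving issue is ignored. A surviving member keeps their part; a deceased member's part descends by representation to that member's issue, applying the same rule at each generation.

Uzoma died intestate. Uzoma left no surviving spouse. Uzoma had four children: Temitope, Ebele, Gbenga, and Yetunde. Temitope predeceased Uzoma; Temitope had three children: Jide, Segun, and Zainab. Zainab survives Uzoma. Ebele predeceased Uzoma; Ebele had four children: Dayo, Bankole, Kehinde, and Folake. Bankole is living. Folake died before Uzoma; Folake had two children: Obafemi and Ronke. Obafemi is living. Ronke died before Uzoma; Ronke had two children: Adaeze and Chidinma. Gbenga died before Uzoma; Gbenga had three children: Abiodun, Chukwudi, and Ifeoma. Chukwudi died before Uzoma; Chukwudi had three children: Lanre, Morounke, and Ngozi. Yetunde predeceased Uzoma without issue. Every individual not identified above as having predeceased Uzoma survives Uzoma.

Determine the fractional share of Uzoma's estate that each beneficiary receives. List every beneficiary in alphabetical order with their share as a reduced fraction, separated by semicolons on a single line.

Abiodun 1/9; Adaeze 1/48; Bankole 1/12; Chidinma 1/48; Dayo 1/12; Ifeoma 1/9; Jide 1/9; Kehinde 1/12; Lanre 1/27; Morounke 1/27; Ngozi 1/27; Obafemi 1/24; Segun 1/9; Zainab 1/9

There is no surviving spouse, so the entire estate passes to Uzoma's descendants per stirpes.
Yetunde left no surviving issue, so that branch lapses and is disregarded.
The estate is divided into 3 equal shares of 1/3 among Temitope, Ebele, Gbenga.
Temitope predeceased; the 1/3 allotted to Temitope's branch passes to Temitope's issue by representation.
The 1/3 is divided into 3 equal shares of 1/9 among Jide, Segun, Zainab.
Jide is living and takes 1/9.
Segun is living and takes 1/9.
Zainab is living and takes 1/9.
Ebele predeceased; the 1/3 allotted to Ebele's branch passes to Ebele's issue by representation.
The 1/3 is divided into 4 equal shares of 1/12 among Dayo, Bankole, Kehinde, Folake.
Dayo is living and takes 1/12.
Bankole is living and takes 1/12.
Kehinde is living and takes 1/12.
Folake predeceased; the 1/12 allotted to Folake's branch passes to Folake's issue by representation.
The 1/12 is divided into 2 equal shares of 1/24 among Obafemi, Ronke.
Obafemi is living and takes 1/24.
Ronke predeceased; the 1/24 allotted to Ronke's branch passes to Ronke's issue by representation.
The 1/24 is divided into 2 equal shares of 1/48 among Adaeze, Chidinma.
Adaeze is living and takes 1/48.
Chidinma is living and takes 1/48.
Gbenga predeceased; the 1/3 allotted to Gbenga's branch passes to Gbenga's issue by representation.
The 1/3 is divided into 3 equal shares of 1/9 among Abiodun, Chukwudi, Ifeoma.
Abiodun is living and takes 1/9.
Chukwudi predeceased; the 1/9 allotted to Chukwudi's branch passes to Chukwudi's issue by representation.
The 1/9 is divided into 3 equal shares of 1/27 among Lanre, Morounke, Ngozi.
Lanre is living and takes 1/27.
Morounke is living and takes 1/27.
Ngozi is living and takes 1/27.
Ifeoma is living and takes 1/9.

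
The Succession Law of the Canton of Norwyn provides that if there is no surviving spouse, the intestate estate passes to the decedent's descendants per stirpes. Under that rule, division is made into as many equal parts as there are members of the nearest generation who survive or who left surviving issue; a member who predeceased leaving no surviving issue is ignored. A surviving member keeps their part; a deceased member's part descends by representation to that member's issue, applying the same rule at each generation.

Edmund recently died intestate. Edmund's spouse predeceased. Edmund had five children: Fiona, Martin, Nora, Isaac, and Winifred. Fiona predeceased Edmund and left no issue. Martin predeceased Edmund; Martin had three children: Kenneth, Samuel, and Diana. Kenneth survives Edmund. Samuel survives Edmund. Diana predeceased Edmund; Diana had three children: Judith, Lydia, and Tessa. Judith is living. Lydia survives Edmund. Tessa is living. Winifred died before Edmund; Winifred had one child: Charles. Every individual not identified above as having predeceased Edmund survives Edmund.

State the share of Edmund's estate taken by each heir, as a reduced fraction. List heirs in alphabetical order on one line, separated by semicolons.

Charles 1/4; Isaac 1/4; Judith 1/36; Kenneth 1/12; Lydia 1/36; Nora 1/4; Samuel 1/12; Tessa 1/36

There is no surviving spouse, so the entire estate passes to Edmund's descendants per stirpes.
Fiona left no surviving issue, so that branch lapses and is disregarded.
The estate is divided into 4 equal shares of 1/4 among Martin, Nora, Isaac, Winifred.
Martin predeceased; the 1/4 allotted to Martin's branch passes to Martin's issue by representation.
The 1/4 is divided into 3 equal shares of 1/12 among Kenneth, Samuel, Diana.
Kenneth is living and takes 1/12.
Samuel is living and takes 1/12.
Diana predeceased; the 1/12 allotted to Diana's branch passes to Diana's issue by representation.
The 1/12 is divided into 3 equal shares of 1/36 among Judith, Lydia, Tessa.
Judith is living and takes 1/36.
Lydia is living and takes 1/36.
Tessa is living and takes 1/36.
Nora is living and takes 1/4.
Isaac is living and takes 1/4.
Winifred predeceased; the 1/4 allotted to Winifred's branch passes to Winifred's issue by representation.
Charles is the sole taker at this level and receives the full 1/4.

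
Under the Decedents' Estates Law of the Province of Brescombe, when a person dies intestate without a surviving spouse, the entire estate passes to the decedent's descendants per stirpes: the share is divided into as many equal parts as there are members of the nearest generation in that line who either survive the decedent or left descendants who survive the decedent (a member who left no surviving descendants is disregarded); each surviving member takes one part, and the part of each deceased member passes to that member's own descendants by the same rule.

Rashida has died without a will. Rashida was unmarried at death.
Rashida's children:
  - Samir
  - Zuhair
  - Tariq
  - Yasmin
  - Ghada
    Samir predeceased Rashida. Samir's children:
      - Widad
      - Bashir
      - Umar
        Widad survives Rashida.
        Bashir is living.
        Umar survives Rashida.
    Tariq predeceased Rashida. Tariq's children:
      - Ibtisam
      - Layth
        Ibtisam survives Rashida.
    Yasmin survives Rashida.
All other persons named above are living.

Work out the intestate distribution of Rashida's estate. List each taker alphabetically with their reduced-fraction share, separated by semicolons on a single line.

Bashir 1/15; Ghada 1/5; Ibtisam 1/10; Layth 1/10; Umar 1/15; Widad 1/15; Yasmin 1/5; Zuhair 1/5

There is no surviving spouse, so the entire estate passes to Rashida's descendants per stirpes.
The estate is divided into 5 equal shares of 1/5 among Samir, Zuhair, Tariq, Yasmin, Ghada.
Samir predeceased; the 1/5 allotted to Samir's branch passes to Samir's issue by representation.
The 1/5 is divided into 3 equal shares of 1/15 among Widad, Bashir, Umar.
Widad is living and takes 1/15.
Bashir is living and takes 1/15.
Umar is living and takes 1/15.
Zuhair is living and takes 1/5.
Tariq predeceased; the 1/5 allotted to Tariq's branch passes to Tariq's issue by representation.
The 1/5 is divided into 2 equal shares of 1/10 among Ibtisam, Layth.
Ibtisam is living and takes 1/10.
Layth is living and takes 1/10.
Yasmin is living and takes 1/5.
Ghada is living and takes 1/5.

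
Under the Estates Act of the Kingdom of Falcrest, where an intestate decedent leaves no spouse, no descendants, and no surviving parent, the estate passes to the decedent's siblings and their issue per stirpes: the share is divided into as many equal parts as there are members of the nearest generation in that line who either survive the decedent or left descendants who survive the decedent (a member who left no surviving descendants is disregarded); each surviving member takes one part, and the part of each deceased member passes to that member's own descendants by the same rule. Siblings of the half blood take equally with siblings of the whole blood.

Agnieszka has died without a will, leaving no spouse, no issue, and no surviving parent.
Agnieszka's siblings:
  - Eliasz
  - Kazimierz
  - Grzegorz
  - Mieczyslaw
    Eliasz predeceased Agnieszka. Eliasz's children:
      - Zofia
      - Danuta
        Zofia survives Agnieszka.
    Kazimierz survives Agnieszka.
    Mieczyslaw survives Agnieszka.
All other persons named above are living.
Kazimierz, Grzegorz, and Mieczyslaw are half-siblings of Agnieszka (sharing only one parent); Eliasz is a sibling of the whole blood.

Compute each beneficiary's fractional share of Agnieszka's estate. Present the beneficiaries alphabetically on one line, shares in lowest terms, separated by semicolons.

Danuta 1/8; Grzegorz 1/4; Kazimierz 1/4; Mieczyslaw 1/4; Zofia 1/8

No spouse, descendants, or parent survives, so the estate passes to Agnieszka's siblings per stirpes.
Half-blood and whole-blood siblings take equally under the stated rule.
The estate is divided into 4 equal shares of 1/4 among Eliasz, Kazimierz, Grzegorz, Mieczyslaw.
Eliasz predeceased; the 1/4 allotted to Eliasz's branch passes to Eliasz's issue by representation.
The 1/4 is divided into 2 equal shares of 1/8 among Zofia, Danuta.
Zofia is living and takes 1/8.
Danuta is living and takes 1/8.
Kazimierz is living and takes 1/4.
Grzegorz is living and takes 1/4.
Mieczyslaw is living and takes 1/4.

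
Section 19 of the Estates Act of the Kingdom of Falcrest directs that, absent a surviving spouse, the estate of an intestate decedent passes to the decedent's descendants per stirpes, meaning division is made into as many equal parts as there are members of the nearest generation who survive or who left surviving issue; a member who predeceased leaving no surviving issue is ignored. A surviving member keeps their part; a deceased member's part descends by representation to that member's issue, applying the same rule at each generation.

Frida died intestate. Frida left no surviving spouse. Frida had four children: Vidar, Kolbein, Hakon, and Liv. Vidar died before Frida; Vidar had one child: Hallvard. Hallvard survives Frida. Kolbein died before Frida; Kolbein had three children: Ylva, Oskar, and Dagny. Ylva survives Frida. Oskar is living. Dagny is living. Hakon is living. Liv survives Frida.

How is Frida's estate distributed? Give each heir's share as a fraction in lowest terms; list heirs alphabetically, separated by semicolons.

There is no surviving spouse, so the entire estate passes to Frida's descendants per stirpes.
The estate is divided into 4 equal shares of 1/4 among Vidar, Kolbein, Hakon, Liv.
Vidar predeceased; the 1/4 allotted to Vidar's branch passes to Vidar's issue by representation.
Hallvard is the sole taker at this level and receives the full 1/4.
Kolbein predeceased; the 1/4 allotted to Kolbein's branch passes to Kolbein's issue by representation.
The 1/4 is divided into 3 equal shares of 1/12 among Ylva, Oskar, Dagny.
Ylva is living and takes 1/12.
Oskar is living and takes 1/12.
Dagny is living and takes 1/12.
Hakon is living and takes 1/4.
Liv is living and takes 1/4.

Dagny 1/12; Hakon 1/4; Hallvard 1/4; Liv 1/4; Oskar 1/12; Ylva 1/12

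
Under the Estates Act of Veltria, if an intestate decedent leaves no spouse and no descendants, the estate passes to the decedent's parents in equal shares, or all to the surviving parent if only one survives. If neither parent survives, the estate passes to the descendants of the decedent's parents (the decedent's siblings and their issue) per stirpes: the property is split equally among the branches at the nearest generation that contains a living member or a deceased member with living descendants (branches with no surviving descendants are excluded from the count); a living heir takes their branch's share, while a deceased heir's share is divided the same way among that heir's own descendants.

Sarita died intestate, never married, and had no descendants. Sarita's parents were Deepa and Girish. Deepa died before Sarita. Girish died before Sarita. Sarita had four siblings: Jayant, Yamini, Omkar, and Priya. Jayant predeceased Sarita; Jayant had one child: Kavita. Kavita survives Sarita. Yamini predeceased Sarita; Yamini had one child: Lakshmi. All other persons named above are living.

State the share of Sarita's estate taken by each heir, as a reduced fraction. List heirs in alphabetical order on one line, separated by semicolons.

Kavita 1/4; Lakshmi 1/4; Omkar 1/4; Priya 1/4

Neither parent survives and there are no descendants, so the estate passes to Sarita's siblings and their issue per stirpes.
The estate is divided into 4 equal shares of 1/4 among Jayant, Yamini, Omkar, Priya.
Jayant predeceased; the 1/4 allotted to Jayant's branch passes to Jayant's issue by representation.
Kavita is the sole taker at this level and receives the full 1/4.
Yamini predeceased; the 1/4 allotted to Yamini's branch passes to Yamini's issue by representation.
Lakshmi is the sole taker at this level and receives the full 1/4.
Omkar is living and takes 1/4.
Priya is living and takes 1/4.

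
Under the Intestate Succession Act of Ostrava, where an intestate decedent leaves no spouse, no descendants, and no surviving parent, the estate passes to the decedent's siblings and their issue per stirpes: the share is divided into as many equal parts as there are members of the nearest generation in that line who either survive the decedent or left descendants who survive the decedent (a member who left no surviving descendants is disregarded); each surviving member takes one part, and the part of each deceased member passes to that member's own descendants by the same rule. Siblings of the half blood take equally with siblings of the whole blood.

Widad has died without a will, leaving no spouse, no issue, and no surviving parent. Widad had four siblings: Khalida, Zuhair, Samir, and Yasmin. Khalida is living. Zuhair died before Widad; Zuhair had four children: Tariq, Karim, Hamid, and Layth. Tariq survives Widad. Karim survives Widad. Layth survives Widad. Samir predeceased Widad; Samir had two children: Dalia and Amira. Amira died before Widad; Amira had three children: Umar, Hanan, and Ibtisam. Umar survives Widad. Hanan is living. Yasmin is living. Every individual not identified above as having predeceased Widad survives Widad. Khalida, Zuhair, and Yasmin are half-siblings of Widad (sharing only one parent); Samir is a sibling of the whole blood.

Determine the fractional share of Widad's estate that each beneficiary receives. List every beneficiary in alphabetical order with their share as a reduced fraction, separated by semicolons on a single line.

Dalia 1/8; Hamid 1/16; Hanan 1/24; Ibtisam 1/24; Karim 1/16; Khalida 1/4; Layth 1/16; Tariq 1/16; Umar 1/24; Yasmin 1/4

No spouse, descendants, or parent survives, so the estate passes to Widad's siblings per stirpes.
Half-blood and whole-blood siblings take equally under the stated rule.
The estate is divided into 4 equal shares of 1/4 among Khalida, Zuhair, Samir, Yasmin.
Khalida is living and takes 1/4.
Zuhair predeceased; the 1/4 allotted to Zuhair's branch passes to Zuhair's issue by representation.
The 1/4 is divided into 4 equal shares of 1/16 among Tariq, Karim, Hamid, Layth.
Tariq is living and takes 1/16.
Karim is living and takes 1/16.
Hamid is living and takes 1/16.
Layth is living and takes 1/16.
Samir predeceased; the 1/4 allotted to Samir's branch passes to Samir's issue by representation.
The 1/4 is divided into 2 equal shares of 1/8 among Dalia, Amira.
Dalia is living and takes 1/8.
Amira predeceased; the 1/8 allotted to Amira's branch passes to Amira's issue by representation.
The 1/8 is divided into 3 equal shares of 1/24 among Umar, Hanan, Ibtisam.
Umar is living and takes 1/24.
Hanan is living and takes 1/24.
Ibtisam is living and takes 1/24.
Yasmin is living and takes 1/4.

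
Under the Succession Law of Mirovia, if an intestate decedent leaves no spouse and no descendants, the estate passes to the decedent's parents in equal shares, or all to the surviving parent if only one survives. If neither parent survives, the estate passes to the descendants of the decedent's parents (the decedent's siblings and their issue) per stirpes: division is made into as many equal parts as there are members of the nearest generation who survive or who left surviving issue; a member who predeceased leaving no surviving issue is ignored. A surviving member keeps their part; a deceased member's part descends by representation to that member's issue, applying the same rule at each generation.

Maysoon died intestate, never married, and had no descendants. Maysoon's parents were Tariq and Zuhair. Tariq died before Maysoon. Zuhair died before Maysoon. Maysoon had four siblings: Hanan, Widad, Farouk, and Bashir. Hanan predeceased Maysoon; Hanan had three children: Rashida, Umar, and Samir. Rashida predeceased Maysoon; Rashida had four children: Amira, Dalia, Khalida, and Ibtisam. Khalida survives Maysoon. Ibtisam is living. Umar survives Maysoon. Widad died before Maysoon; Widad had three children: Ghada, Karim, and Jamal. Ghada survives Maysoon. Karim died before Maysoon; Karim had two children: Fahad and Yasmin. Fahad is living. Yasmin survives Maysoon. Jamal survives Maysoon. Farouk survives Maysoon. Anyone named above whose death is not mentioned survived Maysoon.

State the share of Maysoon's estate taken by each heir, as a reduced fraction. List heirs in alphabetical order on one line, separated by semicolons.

Amira 1/48; Bashir 1/4; Dalia 1/48; Fahad 1/24; Farouk 1/4; Ghada 1/12; Ibtisam 1/48; Jamal 1/12; Khalida 1/48; Samir 1/12; Umar 1/12; Yasmin 1/24

Neither parent survives and there are no descendants, so the estate passes to Maysoon's siblings and their issue per stirpes.
The estate is divided into 4 equal shares of 1/4 among Hanan, Widad, Farouk, Bashir.
Hanan predeceased; the 1/4 allotted to Hanan's branch passes to Hanan's issue by representation.
The 1/4 is divided into 3 equal shares of 1/12 among Rashida, Umar, Samir.
Rashida predeceased; the 1/12 allotted to Rashida's branch passes to Rashida's issue by representation.
The 1/12 is divided into 4 equal shares of 1/48 among Amira, Dalia, Khalida, Ibtisam.
Amira is living and takes 1/48.
Dalia is living and takes 1/48.
Khalida is living and takes 1/48.
Ibtisam is living and takes 1/48.
Umar is living and takes 1/12.
Samir is living and takes 1/12.
Widad predeceased; the 1/4 allotted to Widad's branch passes to Widad's issue by representation.
The 1/4 is divided into 3 equal shares of 1/12 among Ghada, Karim, Jamal.
Ghada is living and takes 1/12.
Karim predeceased; the 1/12 allotted to Karim's branch passes to Karim's issue by representation.
The 1/12 is divided into 2 equal shares of 1/24 among Fahad, Yasmin.
Fahad is living and takes 1/24.
Yasmin is living and takes 1/24.
Jamal is living and takes 1/12.
Farouk is living and takes 1/4.
Bashir is living and takes 1/4.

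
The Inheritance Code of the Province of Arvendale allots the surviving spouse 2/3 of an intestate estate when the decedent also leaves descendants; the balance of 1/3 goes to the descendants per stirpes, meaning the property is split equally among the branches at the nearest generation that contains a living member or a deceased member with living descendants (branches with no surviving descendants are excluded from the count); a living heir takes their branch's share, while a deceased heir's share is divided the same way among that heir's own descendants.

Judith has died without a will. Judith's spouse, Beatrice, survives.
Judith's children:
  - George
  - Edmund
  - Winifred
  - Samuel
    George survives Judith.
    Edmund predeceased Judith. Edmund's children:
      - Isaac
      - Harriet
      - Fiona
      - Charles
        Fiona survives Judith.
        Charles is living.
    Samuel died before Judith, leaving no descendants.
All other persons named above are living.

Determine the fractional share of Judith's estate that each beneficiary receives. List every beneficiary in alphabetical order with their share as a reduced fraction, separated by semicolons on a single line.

Beatrice 2/3; Charles 1/36; Fiona 1/36; George 1/9; Harriet 1/36; Isaac 1/36; Winifred 1/9

Beatrice, as surviving spouse, takes 2/3.
The remaining 1/3 passes to Judith's descendants per stirpes.
Samuel left no surviving issue, so that branch lapses and is disregarded.
The 1/3 is divided into 3 equal shares of 1/9 among George, Edmund, Winifred.
George is living and takes 1/9.
Edmund predeceased; the 1/9 allotted to Edmund's branch passes to Edmund's issue by representation.
The 1/9 is divided into 4 equal shares of 1/36 among Isaac, Harriet, Fiona, Charles.
Isaac is living and takes 1/36.
Harriet is living and takes 1/36.
Fiona is living and takes 1/36.
Charles is living and takes 1/36.
Winifred is living and takes 1/9.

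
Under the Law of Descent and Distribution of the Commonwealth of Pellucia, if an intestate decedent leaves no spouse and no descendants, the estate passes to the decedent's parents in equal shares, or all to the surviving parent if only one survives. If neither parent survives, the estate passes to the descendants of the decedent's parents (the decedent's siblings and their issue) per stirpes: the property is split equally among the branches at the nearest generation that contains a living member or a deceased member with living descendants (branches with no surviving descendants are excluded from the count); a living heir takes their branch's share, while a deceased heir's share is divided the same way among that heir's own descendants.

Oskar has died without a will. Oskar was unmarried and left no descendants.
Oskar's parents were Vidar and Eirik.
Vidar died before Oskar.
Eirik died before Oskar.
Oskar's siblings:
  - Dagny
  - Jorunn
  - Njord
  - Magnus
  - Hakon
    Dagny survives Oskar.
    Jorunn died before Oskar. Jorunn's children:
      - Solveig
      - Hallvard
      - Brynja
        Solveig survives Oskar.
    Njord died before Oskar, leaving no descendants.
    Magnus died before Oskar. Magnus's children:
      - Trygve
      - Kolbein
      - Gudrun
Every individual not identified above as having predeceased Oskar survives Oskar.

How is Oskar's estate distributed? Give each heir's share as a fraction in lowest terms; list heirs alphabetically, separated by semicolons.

Neither parent survives and there are no descendants, so the estate passes to Oskar's siblings and their issue per stirpes.
Njord left no surviving issue, so that branch lapses and is disregarded.
The estate is divided into 4 equal shares of 1/4 among Dagny, Jorunn, Magnus, Hakon.
Dagny is living and takes 1/4.
Jorunn predeceased; the 1/4 allotted to Jorunn's branch passes to Jorunn's issue by representation.
The 1/4 is divided into 3 equal shares of 1/12 among Solveig, Hallvard, Brynja.
Solveig is living and takes 1/12.
Hallvard is living and takes 1/12.
Brynja is living and takes 1/12.
Magnus predeceased; the 1/4 allotted to Magnus's branch passes to Magnus's issue by representation.
The 1/4 is divided into 3 equal shares of 1/12 among Trygve, Kolbein, Gudrun.
Trygve is living and takes 1/12.
Kolbein is living and takes 1/12.
Gudrun is living and takes 1/12.
Hakon is living and takes 1/4.

Brynja 1/12; Dagny 1/4; Gudrun 1/12; Hakon 1/4; Hallvard 1/12; Kolbein 1/12; Solveig 1/12; Trygve 1/12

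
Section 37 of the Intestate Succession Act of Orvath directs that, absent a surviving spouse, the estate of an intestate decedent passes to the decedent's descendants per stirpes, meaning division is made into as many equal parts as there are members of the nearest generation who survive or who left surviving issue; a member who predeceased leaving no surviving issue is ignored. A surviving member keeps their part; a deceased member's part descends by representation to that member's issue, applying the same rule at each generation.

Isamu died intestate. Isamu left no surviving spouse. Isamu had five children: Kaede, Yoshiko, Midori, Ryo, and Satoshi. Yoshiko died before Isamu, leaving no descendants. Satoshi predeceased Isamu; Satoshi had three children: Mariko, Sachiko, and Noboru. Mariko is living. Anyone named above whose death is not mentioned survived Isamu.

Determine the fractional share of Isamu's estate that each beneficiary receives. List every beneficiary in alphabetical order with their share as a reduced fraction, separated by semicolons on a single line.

Kaede 1/4; Mariko 1/12; Midori 1/4; Noboru 1/12; Ryo 1/4; Sachiko 1/12

There is no surviving spouse, so the entire estate passes to Isamu's descendants per stirpes.
Yoshiko left no surviving issue, so that branch lapses and is disregarded.
The estate is divided into 4 equal shares of 1/4 among Kaede, Midori, Ryo, Satoshi.
Kaede is living and takes 1/4.
Midori is living and takes 1/4.
Ryo is living and takes 1/4.
Satoshi predeceased; the 1/4 allotted to Satoshi's branch passes to Satoshi's issue by representation.
The 1/4 is divided into 3 equal shares of 1/12 among Mariko, Sachiko, Noboru.
Mariko is living and takes 1/12.
Sachiko is living and takes 1/12.
Noboru is living and takes 1/12.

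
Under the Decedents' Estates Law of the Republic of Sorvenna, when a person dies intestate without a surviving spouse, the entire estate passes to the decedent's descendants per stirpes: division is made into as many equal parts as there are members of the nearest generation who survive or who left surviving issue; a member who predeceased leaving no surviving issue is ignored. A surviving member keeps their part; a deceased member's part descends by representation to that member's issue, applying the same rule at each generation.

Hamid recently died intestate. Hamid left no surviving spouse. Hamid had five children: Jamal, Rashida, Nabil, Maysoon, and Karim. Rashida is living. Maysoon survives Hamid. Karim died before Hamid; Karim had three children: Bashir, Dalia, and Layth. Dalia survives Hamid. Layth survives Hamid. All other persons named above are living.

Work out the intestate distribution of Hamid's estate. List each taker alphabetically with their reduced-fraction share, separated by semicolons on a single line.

There is no surviving spouse, so the entire estate passes to Hamid's descendants per stirpes.
The estate is divided into 5 equal shares of 1/5 among Jamal, Rashida, Nabil, Maysoon, Karim.
Jamal is living and takes 1/5.
Rashida is living and takes 1/5.
Nabil is living and takes 1/5.
Maysoon is living and takes 1/5.
Karim predeceased; the 1/5 allotted to Karim's branch passes to Karim's issue by representation.
The 1/5 is divided into 3 equal shares of 1/15 among Bashir, Dalia, Layth.
Bashir is living and takes 1/15.
Dalia is living and takes 1/15.
Layth is living and takes 1/15.

Bashir 1/15; Dalia 1/15; Jamal 1/5; Layth 1/15; Maysoon 1/5; Nabil 1/5; Rashida 1/5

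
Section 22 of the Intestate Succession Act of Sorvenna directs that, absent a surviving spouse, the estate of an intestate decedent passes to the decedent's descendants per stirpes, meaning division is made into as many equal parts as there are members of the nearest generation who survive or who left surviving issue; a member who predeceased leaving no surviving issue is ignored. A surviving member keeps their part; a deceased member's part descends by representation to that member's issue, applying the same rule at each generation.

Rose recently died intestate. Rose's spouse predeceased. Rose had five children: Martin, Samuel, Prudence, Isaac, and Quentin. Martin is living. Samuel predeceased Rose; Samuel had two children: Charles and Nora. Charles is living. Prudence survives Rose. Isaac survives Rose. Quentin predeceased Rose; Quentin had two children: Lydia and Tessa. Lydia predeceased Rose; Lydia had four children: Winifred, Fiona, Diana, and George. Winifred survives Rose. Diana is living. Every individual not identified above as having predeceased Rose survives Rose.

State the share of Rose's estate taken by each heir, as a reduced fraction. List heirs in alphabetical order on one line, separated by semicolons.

There is no surviving spouse, so the entire estate passes to Rose's descendants per stirpes.
The estate is divided into 5 equal shares of 1/5 among Martin, Samuel, Prudence, Isaac, Quentin.
Martin is living and takes 1/5.
Samuel predeceased; the 1/5 allotted to Samuel's branch passes to Samuel's issue by representation.
The 1/5 is divided into 2 equal shares of 1/10 among Charles, Nora.
Charles is living and takes 1/10.
Nora is living and takes 1/10.
Prudence is living and takes 1/5.
Isaac is living and takes 1/5.
Quentin predeceased; the 1/5 allotted to Quentin's branch passes to Quentin's issue by representation.
The 1/5 is divided into 2 equal shares of 1/10 among Lydia, Tessa.
Lydia predeceased; the 1/10 allotted to Lydia's branch passes to Lydia's issue by representation.
The 1/10 is divided into 4 equal shares of 1/40 among Winifred, Fiona, Diana, George.
Winifred is living and takes 1/40.
Fiona is living and takes 1/40.
Diana is living and takes 1/40.
George is living and takes 1/40.
Tessa is living and takes 1/10.

Charles 1/10; Diana 1/40; Fiona 1/40; George 1/40; Isaac 1/5; Martin 1/5; Nora 1/10; Prudence 1/5; Tessa 1/10; Winifred 1/40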